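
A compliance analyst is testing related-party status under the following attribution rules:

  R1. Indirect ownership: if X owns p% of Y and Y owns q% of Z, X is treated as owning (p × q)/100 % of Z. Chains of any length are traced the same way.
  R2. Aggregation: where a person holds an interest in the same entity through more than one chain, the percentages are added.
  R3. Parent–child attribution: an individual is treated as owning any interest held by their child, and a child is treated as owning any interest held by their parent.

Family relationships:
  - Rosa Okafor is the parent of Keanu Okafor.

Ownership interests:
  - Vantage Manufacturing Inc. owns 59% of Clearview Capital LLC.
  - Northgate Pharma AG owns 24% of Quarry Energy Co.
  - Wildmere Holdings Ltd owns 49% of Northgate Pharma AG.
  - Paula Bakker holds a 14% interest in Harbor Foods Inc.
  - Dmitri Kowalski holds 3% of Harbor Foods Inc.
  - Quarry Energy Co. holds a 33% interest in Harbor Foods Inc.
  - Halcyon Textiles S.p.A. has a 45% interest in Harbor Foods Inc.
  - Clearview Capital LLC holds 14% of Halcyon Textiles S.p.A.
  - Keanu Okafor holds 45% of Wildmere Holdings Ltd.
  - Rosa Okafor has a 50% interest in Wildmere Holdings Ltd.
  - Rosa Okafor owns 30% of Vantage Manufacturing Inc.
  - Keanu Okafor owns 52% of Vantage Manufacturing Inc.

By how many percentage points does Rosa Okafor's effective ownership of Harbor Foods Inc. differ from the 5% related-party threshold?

By parent–child attribution (R3), Rosa Okafor is treated as also owning Keanu Okafor's interest in Wildmere Holdings Ltd, giving 50% + 45% = 95%.
By parent–child attribution (R3), Rosa Okafor is treated as also owning Keanu Okafor's interest in Vantage Manufacturing Inc, giving 30% + 52% = 82%.
Chain via Wildmere Holdings Ltd → Northgate Pharma AG → Quarry Energy Co. (R1): 95% × 49% × 24% × 33% = 3.68676% of Harbor Foods Inc.
Chain via Vantage Manufacturing Inc. → Clearview Capital LLC → Halcyon Textiles S.p.A. (R1): 82% × 59% × 14% × 45% = 3.04794% of Harbor Foods Inc.
Aggregating (R2): 3.68676% + 3.04794% = 6.7347%.
6.7347% exceeds the 5% threshold by 1.7347 percentage points.

1.7347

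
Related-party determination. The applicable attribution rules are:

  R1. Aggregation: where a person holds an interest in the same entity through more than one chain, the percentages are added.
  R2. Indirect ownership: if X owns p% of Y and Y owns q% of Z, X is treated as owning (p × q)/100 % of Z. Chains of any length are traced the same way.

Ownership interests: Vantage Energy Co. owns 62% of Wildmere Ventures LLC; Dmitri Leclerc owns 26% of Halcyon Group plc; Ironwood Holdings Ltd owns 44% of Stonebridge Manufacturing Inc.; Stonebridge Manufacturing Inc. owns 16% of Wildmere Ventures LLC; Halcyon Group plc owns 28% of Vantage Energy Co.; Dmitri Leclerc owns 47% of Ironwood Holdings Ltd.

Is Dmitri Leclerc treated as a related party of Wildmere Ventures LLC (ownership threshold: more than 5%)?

Chain via Ironwood Holdings Ltd → Stonebridge Manufacturing Inc. (R2): 47% × 44% × 16% = 3.3088% of Wildmere Ventures LLC.
Chain via Halcyon Group plc → Vantage Energy Co. (R2): 26% × 28% × 62% = 4.5136% of Wildmere Ventures LLC.
Aggregating (R1): 3.3088% + 4.5136% = 7.8224%.
7.8224% exceeds the 5% threshold, so Dmitri is a related party to Wildmere Ventures LLC.

Yes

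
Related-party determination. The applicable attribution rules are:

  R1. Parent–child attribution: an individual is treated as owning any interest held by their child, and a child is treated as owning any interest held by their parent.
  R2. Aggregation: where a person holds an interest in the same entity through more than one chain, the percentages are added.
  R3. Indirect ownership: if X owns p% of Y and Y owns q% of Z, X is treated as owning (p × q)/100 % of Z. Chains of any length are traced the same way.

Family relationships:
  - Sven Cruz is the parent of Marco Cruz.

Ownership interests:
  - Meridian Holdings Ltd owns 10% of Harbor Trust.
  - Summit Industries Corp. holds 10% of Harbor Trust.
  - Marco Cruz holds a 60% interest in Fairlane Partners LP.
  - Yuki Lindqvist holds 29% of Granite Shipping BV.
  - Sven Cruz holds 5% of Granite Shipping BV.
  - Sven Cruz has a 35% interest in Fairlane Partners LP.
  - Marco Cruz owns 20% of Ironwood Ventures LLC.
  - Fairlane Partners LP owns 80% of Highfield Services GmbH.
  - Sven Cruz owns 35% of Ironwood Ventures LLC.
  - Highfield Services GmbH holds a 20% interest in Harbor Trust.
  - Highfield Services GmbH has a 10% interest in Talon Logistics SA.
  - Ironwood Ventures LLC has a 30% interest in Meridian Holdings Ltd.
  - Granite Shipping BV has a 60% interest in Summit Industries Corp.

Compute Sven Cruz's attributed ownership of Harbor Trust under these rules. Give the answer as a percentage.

By parent–child attribution (R1), Sven Cruz is treated as also owning Marco Cruz's interest in Ironwood Ventures LLC, giving 35% + 20% = 55%.
By parent–child attribution (R1), Sven Cruz is treated as also owning Marco Cruz's interest in Fairlane Partners LP, giving 35% + 60% = 95%.
Chain via Granite Shipping BV → Summit Industries Corp. (R3): 5% × 60% × 10% = 0.3% of Harbor Trust.
Chain via Ironwood Ventures LLC → Meridian Holdings Ltd (R3): 55% × 30% × 10% = 1.65% of Harbor Trust.
Chain via Fairlane Partners LP → Highfield Services GmbH (R3): 95% × 80% × 20% = 15.2% of Harbor Trust.
Aggregating (R2): 0.3% + 1.65% + 15.2% = 17.15%.

17.15%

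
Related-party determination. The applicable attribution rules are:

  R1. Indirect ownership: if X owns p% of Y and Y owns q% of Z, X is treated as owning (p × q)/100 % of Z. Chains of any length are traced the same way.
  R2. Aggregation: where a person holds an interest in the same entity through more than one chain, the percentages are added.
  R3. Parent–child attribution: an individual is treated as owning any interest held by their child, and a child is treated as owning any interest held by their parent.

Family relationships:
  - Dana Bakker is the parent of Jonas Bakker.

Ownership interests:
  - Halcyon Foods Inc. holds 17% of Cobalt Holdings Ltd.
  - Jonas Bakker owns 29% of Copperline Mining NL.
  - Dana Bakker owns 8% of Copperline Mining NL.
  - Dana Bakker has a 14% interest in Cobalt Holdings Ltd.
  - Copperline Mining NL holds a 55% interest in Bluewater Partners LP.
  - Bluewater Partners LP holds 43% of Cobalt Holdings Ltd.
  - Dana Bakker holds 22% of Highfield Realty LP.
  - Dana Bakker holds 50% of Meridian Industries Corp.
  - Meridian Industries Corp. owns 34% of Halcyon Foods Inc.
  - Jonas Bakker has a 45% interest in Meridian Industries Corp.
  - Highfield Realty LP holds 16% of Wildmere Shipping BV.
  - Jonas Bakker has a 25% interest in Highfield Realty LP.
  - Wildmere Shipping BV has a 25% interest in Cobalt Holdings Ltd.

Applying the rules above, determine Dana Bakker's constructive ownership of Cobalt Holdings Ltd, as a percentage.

30.1215%

By parent–child attribution (R3), Dana Bakker is treated as also owning Jonas Bakker's interest in Meridian Industries Corp, giving 50% + 45% = 95%.
By parent–child attribution (R3), Dana Bakker is treated as also owning Jonas Bakker's interest in Highfield Realty LP, giving 22% + 25% = 47%.
By parent–child attribution (R3), Dana Bakker is treated as also owning Jonas Bakker's interest in Copperline Mining NL, giving 8% + 29% = 37%.
Chain via Meridian Industries Corp. → Halcyon Foods Inc. (R1): 95% × 34% × 17% = 5.491% of Cobalt Holdings Ltd.
Chain via Highfield Realty LP → Wildmere Shipping BV (R1): 47% × 16% × 25% = 1.88% of Cobalt Holdings Ltd.
Chain via Copperline Mining NL → Bluewater Partners LP (R1): 37% × 55% × 43% = 8.7505% of Cobalt Holdings Ltd.
Direct interest in Cobalt Holdings Ltd: 14%.
Aggregating (R2): 5.491% + 1.88% + 8.7505% + 14% = 30.1215%.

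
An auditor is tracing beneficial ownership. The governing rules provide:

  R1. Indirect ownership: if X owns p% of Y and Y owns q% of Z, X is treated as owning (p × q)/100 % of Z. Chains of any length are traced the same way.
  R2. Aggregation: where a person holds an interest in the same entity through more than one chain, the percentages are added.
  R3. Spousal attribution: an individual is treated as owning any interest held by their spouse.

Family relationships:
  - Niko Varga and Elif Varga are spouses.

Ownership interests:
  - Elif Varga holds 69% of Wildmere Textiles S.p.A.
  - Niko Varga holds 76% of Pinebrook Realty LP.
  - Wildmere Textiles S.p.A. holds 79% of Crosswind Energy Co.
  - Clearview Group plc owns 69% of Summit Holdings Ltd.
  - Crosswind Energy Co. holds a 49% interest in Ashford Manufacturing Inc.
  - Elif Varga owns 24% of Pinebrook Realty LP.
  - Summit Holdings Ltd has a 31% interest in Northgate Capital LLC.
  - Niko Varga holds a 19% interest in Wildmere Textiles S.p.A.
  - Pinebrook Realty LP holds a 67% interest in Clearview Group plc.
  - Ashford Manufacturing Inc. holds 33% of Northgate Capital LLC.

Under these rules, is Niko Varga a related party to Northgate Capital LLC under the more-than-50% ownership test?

No

By spousal attribution (R3), Niko Varga is treated as also owning Elif Varga's interest in Wildmere Textiles S.p.A, giving 19% + 69% = 88%.
By spousal attribution (R3), Niko Varga is treated as also owning Elif Varga's interest in Pinebrook Realty LP, giving 76% + 24% = 100%.
Chain via Wildmere Textiles S.p.A. → Crosswind Energy Co. → Ashford Manufacturing Inc. (R1): 88% × 79% × 49% × 33% = 11.241384% of Northgate Capital LLC.
Chain via Pinebrook Realty LP → Clearview Group plc → Summit Holdings Ltd (R1): 100% × 67% × 69% × 31% = 14.3313% of Northgate Capital LLC.
Aggregating (R2): 11.241384% + 14.3313% = 25.572684%.
25.572684% does not exceed the 50% threshold, so Niko is not a related party to Northgate Capital LLC.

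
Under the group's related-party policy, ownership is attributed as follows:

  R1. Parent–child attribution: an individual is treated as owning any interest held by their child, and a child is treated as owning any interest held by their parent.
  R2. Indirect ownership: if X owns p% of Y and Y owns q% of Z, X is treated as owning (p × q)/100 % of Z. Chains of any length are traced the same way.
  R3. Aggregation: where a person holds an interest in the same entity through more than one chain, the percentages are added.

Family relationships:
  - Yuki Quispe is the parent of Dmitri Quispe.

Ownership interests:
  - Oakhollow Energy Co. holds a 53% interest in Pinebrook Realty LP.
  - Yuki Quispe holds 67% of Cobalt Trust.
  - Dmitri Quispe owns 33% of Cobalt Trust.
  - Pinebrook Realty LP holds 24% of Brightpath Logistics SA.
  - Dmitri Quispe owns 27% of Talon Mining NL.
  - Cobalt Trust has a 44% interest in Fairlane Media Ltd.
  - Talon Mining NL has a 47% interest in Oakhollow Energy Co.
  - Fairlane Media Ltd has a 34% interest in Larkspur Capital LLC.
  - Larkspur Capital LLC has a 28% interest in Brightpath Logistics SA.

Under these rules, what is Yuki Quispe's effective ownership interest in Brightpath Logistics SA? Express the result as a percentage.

5.802968%

By parent–child attribution (R1), Yuki Quispe is treated as also owning Dmitri Quispe's interest in Cobalt Trust, giving 67% + 33% = 100%.
By parent–child attribution (R1), Yuki Quispe is treated as owning Dmitri Quispe's 27% interest in Talon Mining NL.
Chain via Cobalt Trust → Fairlane Media Ltd → Larkspur Capital LLC (R2): 100% × 44% × 34% × 28% = 4.1888% of Brightpath Logistics SA.
Chain via Talon Mining NL → Oakhollow Energy Co. → Pinebrook Realty LP (R2): 27% × 47% × 53% × 24% = 1.614168% of Brightpath Logistics SA.
Aggregating (R3): 4.1888% + 1.614168% = 5.802968%.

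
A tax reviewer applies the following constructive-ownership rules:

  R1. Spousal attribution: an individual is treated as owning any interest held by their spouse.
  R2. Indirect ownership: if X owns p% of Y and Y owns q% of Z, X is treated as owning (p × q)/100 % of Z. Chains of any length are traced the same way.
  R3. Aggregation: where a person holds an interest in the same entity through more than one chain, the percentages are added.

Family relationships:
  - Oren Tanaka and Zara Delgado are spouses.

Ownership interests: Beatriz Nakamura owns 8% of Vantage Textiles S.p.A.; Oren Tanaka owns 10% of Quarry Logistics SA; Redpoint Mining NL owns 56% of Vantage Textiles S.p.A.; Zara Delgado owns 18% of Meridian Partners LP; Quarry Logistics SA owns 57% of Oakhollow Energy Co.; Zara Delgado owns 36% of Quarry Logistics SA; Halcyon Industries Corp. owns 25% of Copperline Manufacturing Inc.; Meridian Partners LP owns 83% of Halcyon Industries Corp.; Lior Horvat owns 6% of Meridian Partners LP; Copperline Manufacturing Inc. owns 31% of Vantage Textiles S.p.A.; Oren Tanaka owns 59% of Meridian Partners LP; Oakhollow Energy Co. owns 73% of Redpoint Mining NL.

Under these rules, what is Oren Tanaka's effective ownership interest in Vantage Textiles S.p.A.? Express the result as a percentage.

By spousal attribution (R1), Oren Tanaka is treated as also owning Zara Delgado's interest in Quarry Logistics SA, giving 10% + 36% = 46%.
By spousal attribution (R1), Oren Tanaka is treated as also owning Zara Delgado's interest in Meridian Partners LP, giving 59% + 18% = 77%.
Chain via Quarry Logistics SA → Oakhollow Energy Co. → Redpoint Mining NL (R2): 46% × 57% × 73% × 56% = 10.718736% of Vantage Textiles S.p.A.
Chain via Meridian Partners LP → Halcyon Industries Corp. → Copperline Manufacturing Inc. (R2): 77% × 83% × 25% × 31% = 4.953025% of Vantage Textiles S.p.A.
Aggregating (R3): 10.718736% + 4.953025% = 15.671761%.

15.671761%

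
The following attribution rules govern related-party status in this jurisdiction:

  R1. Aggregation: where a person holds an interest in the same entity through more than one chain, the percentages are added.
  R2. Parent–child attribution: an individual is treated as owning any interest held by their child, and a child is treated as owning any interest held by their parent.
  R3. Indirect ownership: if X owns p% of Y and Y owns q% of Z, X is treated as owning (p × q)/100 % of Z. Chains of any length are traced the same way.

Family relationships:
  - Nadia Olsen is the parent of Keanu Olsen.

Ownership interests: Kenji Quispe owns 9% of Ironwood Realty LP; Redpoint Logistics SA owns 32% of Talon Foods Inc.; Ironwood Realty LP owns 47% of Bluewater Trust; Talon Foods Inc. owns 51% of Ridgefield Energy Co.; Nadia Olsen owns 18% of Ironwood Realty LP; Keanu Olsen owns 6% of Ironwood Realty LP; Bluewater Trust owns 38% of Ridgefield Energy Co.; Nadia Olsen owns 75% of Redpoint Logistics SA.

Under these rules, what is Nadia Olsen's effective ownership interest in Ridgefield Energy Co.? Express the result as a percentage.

16.5264%

By parent–child attribution (R2), Nadia Olsen is treated as also owning Keanu Olsen's interest in Ironwood Realty LP, giving 18% + 6% = 24%.
Chain via Ironwood Realty LP → Bluewater Trust (R3): 24% × 47% × 38% = 4.2864% of Ridgefield Energy Co.
Chain via Redpoint Logistics SA → Talon Foods Inc. (R3): 75% × 32% × 51% = 12.24% of Ridgefield Energy Co.
Aggregating (R1): 4.2864% + 12.24% = 16.5264%.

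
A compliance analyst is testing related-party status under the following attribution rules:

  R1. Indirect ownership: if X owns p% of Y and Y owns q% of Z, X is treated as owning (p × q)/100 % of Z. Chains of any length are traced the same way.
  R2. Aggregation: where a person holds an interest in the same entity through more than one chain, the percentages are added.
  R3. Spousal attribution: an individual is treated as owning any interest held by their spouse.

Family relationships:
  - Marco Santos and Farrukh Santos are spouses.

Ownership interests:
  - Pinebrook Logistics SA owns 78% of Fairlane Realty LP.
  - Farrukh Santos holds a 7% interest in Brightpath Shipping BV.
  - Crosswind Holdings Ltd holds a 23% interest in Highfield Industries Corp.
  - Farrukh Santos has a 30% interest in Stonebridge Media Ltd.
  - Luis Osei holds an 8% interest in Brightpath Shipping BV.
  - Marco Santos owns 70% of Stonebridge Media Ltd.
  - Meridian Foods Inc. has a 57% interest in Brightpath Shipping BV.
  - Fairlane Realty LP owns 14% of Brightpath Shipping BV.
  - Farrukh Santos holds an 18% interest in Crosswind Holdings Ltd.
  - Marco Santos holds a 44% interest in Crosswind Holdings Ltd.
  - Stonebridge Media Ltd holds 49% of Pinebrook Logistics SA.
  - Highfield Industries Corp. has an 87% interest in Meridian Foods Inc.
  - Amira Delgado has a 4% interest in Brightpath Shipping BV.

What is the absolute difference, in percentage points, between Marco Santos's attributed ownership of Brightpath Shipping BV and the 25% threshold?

5.577666

By spousal attribution (R3), Marco Santos is treated as also owning Farrukh Santos's interest in Stonebridge Media Ltd, giving 70% + 30% = 100%.
By spousal attribution (R3), Marco Santos is treated as also owning Farrukh Santos's interest in Crosswind Holdings Ltd, giving 44% + 18% = 62%.
By spousal attribution (R3), Marco Santos is treated as owning Farrukh Santos's 7% interest in Brightpath Shipping BV.
Chain via Stonebridge Media Ltd → Pinebrook Logistics SA → Fairlane Realty LP (R1): 100% × 49% × 78% × 14% = 5.3508% of Brightpath Shipping BV.
Chain via Crosswind Holdings Ltd → Highfield Industries Corp. → Meridian Foods Inc. (R1): 62% × 23% × 87% × 57% = 7.071534% of Brightpath Shipping BV.
Direct interest in Brightpath Shipping BV: 7%.
Aggregating (R2): 5.3508% + 7.071534% + 7% = 19.422334%.
19.422334% falls short of the 25% threshold by 5.577666 percentage points.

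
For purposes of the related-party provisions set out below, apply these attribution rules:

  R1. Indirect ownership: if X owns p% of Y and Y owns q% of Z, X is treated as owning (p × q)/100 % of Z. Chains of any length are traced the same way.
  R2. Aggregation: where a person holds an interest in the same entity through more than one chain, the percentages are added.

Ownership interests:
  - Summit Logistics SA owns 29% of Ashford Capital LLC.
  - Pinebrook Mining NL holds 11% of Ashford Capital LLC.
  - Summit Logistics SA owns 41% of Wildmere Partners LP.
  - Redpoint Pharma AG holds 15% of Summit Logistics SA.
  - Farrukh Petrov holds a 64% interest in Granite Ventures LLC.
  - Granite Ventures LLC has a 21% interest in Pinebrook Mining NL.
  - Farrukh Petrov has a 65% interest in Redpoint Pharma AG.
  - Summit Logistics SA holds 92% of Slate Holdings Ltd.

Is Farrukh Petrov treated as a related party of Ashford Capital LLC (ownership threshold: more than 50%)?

Chain via Redpoint Pharma AG → Summit Logistics SA (R1): 65% × 15% × 29% = 2.8275% of Ashford Capital LLC.
Chain via Granite Ventures LLC → Pinebrook Mining NL (R1): 64% × 21% × 11% = 1.4784% of Ashford Capital LLC.
Aggregating (R2): 2.8275% + 1.4784% = 4.3059%.
4.3059% does not exceed the 50% threshold, so Farrukh is not a related party to Ashford Capital LLC.

No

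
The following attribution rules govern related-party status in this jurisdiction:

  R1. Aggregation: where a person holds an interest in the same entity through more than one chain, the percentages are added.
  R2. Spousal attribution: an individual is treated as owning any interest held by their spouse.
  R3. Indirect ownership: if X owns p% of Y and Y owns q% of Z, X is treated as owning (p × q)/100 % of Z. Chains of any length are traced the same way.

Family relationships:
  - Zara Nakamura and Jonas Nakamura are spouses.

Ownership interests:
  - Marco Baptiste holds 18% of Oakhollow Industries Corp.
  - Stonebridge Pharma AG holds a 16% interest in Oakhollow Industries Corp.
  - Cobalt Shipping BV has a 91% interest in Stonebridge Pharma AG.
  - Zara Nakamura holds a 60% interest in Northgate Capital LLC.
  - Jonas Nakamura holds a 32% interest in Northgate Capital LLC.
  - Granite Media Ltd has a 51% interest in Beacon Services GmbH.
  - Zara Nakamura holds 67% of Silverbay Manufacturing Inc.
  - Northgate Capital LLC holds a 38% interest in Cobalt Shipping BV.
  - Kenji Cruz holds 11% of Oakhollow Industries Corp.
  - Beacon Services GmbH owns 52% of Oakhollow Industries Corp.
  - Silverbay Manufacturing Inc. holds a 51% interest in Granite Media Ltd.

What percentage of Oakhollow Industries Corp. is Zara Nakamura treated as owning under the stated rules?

14.15206%

By spousal attribution (R2), Zara Nakamura is treated as also owning Jonas Nakamura's interest in Northgate Capital LLC, giving 60% + 32% = 92%.
Chain via Silverbay Manufacturing Inc. → Granite Media Ltd → Beacon Services GmbH (R3): 67% × 51% × 51% × 52% = 9.061884% of Oakhollow Industries Corp.
Chain via Northgate Capital LLC → Cobalt Shipping BV → Stonebridge Pharma AG (R3): 92% × 38% × 91% × 16% = 5.090176% of Oakhollow Industries Corp.
Aggregating (R1): 9.061884% + 5.090176% = 14.15206%.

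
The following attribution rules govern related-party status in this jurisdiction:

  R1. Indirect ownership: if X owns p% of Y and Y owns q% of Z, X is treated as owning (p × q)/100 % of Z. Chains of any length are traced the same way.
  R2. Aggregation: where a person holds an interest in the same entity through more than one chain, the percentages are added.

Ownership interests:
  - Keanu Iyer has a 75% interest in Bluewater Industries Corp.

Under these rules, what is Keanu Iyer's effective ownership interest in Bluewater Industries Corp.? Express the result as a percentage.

Direct interest in Bluewater Industries Corp: 75%.

75%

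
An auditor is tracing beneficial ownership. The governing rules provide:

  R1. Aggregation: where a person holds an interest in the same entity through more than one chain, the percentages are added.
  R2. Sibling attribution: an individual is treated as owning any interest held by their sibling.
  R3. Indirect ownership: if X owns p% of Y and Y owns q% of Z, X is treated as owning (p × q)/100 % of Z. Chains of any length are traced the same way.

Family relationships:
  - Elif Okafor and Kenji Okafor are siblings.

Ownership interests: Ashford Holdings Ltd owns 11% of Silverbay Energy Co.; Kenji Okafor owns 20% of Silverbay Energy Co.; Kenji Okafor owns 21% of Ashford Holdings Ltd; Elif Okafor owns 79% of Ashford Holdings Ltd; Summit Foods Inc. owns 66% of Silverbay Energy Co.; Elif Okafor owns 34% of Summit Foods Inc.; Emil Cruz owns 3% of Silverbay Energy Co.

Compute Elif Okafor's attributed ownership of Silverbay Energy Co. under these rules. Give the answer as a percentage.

By sibling attribution (R2), Elif Okafor is treated as also owning Kenji Okafor's interest in Ashford Holdings Ltd, giving 79% + 21% = 100%.
By sibling attribution (R2), Elif Okafor is treated as owning Kenji Okafor's 20% interest in Silverbay Energy Co.
Chain via Ashford Holdings Ltd (R3): 100% × 11% = 11% of Silverbay Energy Co.
Chain via Summit Foods Inc. (R3): 34% × 66% = 22.44% of Silverbay Energy Co.
Direct interest in Silverbay Energy Co: 20%.
Aggregating (R1): 11% + 22.44% + 20% = 53.44%.

53.44%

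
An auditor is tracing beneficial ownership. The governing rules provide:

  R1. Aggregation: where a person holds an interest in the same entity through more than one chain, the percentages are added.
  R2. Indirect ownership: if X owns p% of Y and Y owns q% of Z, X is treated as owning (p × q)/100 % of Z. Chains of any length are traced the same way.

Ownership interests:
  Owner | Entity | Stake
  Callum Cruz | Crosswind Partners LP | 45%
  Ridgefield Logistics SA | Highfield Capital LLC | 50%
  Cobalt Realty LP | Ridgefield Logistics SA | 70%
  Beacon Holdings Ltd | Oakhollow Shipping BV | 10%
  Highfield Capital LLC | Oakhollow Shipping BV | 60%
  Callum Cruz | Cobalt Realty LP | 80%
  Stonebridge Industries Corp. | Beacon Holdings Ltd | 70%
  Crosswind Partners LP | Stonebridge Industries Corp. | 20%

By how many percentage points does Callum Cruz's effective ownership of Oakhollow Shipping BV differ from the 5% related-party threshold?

12.43

Chain via Cobalt Realty LP → Ridgefield Logistics SA → Highfield Capital LLC (R2): 80% × 70% × 50% × 60% = 16.8% of Oakhollow Shipping BV.
Chain via Crosswind Partners LP → Stonebridge Industries Corp. → Beacon Holdings Ltd (R2): 45% × 20% × 70% × 10% = 0.63% of Oakhollow Shipping BV.
Aggregating (R1): 16.8% + 0.63% = 17.43%.
17.43% exceeds the 5% threshold by 12.43 percentage points.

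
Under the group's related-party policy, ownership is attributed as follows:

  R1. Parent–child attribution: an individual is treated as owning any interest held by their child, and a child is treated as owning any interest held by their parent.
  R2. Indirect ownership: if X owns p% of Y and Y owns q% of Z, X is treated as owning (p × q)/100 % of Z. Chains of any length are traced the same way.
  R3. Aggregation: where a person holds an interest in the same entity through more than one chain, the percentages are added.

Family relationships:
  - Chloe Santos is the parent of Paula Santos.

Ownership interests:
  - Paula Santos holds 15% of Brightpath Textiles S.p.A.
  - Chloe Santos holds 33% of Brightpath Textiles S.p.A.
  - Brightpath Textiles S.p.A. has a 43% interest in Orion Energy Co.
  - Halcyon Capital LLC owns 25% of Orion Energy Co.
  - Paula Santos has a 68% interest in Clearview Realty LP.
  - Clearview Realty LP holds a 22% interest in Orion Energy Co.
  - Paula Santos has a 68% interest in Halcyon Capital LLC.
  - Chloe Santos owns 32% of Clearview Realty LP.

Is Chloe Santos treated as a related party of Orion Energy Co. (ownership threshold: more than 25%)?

By parent–child attribution (R1), Chloe Santos is treated as also owning Paula Santos's interest in Clearview Realty LP, giving 32% + 68% = 100%.
By parent–child attribution (R1), Chloe Santos is treated as also owning Paula Santos's interest in Brightpath Textiles S.p.A, giving 33% + 15% = 48%.
By parent–child attribution (R1), Chloe Santos is treated as owning Paula Santos's 68% interest in Halcyon Capital LLC.
Chain via Clearview Realty LP (R2): 100% × 22% = 22% of Orion Energy Co.
Chain via Brightpath Textiles S.p.A. (R2): 48% × 43% = 20.64% of Orion Energy Co.
Chain via Halcyon Capital LLC (R2): 68% × 25% = 17% of Orion Energy Co.
Aggregating (R3): 22% + 20.64% + 17% = 59.64%.
59.64% exceeds the 25% threshold, so Chloe is a related party to Orion Energy Co.

Yes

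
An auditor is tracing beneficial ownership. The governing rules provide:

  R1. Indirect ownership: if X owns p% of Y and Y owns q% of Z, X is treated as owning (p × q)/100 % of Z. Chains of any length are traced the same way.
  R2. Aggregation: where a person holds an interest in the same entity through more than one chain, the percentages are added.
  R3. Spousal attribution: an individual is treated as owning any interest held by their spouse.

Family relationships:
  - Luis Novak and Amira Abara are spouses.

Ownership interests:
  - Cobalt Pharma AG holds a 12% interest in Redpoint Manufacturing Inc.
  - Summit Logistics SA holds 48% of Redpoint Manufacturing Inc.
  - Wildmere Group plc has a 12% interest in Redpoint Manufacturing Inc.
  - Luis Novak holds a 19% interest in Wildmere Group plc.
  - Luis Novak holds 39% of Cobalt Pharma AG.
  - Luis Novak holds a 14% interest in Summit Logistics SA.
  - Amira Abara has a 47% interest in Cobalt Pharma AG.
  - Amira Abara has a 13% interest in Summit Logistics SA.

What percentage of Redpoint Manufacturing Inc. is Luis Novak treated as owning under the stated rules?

25.56%

By spousal attribution (R3), Luis Novak is treated as also owning Amira Abara's interest in Cobalt Pharma AG, giving 39% + 47% = 86%.
By spousal attribution (R3), Luis Novak is treated as also owning Amira Abara's interest in Summit Logistics SA, giving 14% + 13% = 27%.
Chain via Cobalt Pharma AG (R1): 86% × 12% = 10.32% of Redpoint Manufacturing Inc.
Chain via Summit Logistics SA (R1): 27% × 48% = 12.96% of Redpoint Manufacturing Inc.
Chain via Wildmere Group plc (R1): 19% × 12% = 2.28% of Redpoint Manufacturing Inc.
Aggregating (R2): 10.32% + 12.96% + 2.28% = 25.56%.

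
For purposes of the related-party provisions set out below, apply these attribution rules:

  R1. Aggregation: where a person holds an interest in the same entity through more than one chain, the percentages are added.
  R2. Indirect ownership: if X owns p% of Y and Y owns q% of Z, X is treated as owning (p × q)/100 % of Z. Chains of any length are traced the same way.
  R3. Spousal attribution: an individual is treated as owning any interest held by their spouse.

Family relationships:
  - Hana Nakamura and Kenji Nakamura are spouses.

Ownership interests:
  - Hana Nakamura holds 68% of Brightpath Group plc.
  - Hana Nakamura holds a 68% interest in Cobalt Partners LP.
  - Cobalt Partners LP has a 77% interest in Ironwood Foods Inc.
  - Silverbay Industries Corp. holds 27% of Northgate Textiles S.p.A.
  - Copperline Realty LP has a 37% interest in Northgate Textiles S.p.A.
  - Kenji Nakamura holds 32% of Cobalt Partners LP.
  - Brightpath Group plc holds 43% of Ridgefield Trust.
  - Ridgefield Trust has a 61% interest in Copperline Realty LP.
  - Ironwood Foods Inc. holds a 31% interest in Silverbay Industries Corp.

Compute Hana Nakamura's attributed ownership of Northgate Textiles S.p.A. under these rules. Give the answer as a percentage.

By spousal attribution (R3), Hana Nakamura is treated as also owning Kenji Nakamura's interest in Cobalt Partners LP, giving 68% + 32% = 100%.
Chain via Brightpath Group plc → Ridgefield Trust → Copperline Realty LP (R2): 68% × 43% × 61% × 37% = 6.599468% of Northgate Textiles S.p.A.
Chain via Cobalt Partners LP → Ironwood Foods Inc. → Silverbay Industries Corp. (R2): 100% × 77% × 31% × 27% = 6.4449% of Northgate Textiles S.p.A.
Aggregating (R1): 6.599468% + 6.4449% = 13.044368%.

13.044368%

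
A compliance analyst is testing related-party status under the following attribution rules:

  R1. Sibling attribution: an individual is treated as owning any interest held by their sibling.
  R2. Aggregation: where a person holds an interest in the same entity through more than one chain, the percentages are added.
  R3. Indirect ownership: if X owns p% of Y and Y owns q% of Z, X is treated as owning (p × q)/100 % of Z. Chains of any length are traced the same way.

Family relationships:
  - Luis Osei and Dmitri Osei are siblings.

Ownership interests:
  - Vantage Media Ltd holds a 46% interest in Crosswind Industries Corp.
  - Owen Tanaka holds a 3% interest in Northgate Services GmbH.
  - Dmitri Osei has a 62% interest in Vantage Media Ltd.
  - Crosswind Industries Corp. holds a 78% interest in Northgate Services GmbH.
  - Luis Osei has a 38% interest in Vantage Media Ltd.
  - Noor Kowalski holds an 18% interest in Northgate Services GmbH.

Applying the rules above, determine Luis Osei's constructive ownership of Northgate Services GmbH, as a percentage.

35.88%

By sibling attribution (R1), Luis Osei is treated as also owning Dmitri Osei's interest in Vantage Media Ltd, giving 38% + 62% = 100%.
Chain via Vantage Media Ltd → Crosswind Industries Corp. (R3): 100% × 46% × 78% = 35.88% of Northgate Services GmbH.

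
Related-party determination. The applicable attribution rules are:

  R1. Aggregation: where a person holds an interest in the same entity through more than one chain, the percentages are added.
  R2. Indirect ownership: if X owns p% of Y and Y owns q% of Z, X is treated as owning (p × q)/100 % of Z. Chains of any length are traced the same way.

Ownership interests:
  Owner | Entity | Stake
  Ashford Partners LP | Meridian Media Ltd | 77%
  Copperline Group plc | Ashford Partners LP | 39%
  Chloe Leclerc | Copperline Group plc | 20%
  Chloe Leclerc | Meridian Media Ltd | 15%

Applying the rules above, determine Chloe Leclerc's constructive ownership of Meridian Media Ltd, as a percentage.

21.006%

Chain via Copperline Group plc → Ashford Partners LP (R2): 20% × 39% × 77% = 6.006% of Meridian Media Ltd.
Direct interest in Meridian Media Ltd: 15%.
Aggregating (R1): 6.006% + 15% = 21.006%.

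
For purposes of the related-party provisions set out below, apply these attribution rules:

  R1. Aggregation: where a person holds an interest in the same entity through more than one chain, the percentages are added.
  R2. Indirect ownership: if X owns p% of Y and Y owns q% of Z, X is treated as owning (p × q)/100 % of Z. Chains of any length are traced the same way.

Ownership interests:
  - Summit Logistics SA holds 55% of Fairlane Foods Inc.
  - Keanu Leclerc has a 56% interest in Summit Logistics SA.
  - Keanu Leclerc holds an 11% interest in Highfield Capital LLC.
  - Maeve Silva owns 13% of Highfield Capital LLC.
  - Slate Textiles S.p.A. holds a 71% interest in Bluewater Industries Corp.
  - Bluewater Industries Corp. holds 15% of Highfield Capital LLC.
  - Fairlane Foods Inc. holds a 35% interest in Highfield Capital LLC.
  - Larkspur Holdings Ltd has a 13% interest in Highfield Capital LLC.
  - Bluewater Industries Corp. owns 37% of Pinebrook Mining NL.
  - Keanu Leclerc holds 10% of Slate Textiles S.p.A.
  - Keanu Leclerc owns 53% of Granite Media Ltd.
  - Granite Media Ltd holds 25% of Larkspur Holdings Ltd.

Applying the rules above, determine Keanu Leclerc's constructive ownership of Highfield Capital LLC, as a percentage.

24.5675%

Chain via Slate Textiles S.p.A. → Bluewater Industries Corp. (R2): 10% × 71% × 15% = 1.065% of Highfield Capital LLC.
Chain via Granite Media Ltd → Larkspur Holdings Ltd (R2): 53% × 25% × 13% = 1.7225% of Highfield Capital LLC.
Chain via Summit Logistics SA → Fairlane Foods Inc. (R2): 56% × 55% × 35% = 10.78% of Highfield Capital LLC.
Direct interest in Highfield Capital LLC: 11%.
Aggregating (R1): 1.065% + 1.7225% + 10.78% + 11% = 24.5675%.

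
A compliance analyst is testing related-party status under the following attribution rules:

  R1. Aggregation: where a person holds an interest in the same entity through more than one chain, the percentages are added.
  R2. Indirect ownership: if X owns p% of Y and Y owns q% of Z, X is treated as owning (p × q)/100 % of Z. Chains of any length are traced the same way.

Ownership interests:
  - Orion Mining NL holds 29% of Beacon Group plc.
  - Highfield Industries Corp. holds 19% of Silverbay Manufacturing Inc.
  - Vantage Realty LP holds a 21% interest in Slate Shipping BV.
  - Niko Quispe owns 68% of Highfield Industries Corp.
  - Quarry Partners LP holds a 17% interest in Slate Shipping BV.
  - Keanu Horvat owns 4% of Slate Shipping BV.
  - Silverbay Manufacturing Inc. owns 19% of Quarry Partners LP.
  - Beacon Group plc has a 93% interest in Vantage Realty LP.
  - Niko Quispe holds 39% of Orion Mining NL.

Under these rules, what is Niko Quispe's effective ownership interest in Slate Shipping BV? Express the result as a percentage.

2.626159%

Chain via Orion Mining NL → Beacon Group plc → Vantage Realty LP (R2): 39% × 29% × 93% × 21% = 2.208843% of Slate Shipping BV.
Chain via Highfield Industries Corp. → Silverbay Manufacturing Inc. → Quarry Partners LP (R2): 68% × 19% × 19% × 17% = 0.417316% of Slate Shipping BV.
Aggregating (R1): 2.208843% + 0.417316% = 2.626159%.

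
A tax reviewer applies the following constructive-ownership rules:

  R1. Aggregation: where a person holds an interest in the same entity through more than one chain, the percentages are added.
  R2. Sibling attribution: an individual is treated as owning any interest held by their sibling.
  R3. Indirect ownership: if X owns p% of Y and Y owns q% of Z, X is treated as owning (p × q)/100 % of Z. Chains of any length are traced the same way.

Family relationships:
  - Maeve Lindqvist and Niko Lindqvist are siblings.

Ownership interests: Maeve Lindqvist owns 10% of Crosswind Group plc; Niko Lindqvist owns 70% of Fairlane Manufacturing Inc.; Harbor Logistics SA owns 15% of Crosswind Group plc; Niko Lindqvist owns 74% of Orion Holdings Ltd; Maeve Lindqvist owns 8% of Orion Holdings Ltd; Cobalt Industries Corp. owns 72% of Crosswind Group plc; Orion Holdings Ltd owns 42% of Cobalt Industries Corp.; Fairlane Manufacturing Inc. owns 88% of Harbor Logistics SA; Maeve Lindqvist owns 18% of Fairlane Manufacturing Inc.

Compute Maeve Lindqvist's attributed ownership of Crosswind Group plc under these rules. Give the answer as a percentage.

By sibling attribution (R2), Maeve Lindqvist is treated as also owning Niko Lindqvist's interest in Orion Holdings Ltd, giving 8% + 74% = 82%.
By sibling attribution (R2), Maeve Lindqvist is treated as also owning Niko Lindqvist's interest in Fairlane Manufacturing Inc, giving 18% + 70% = 88%.
Chain via Orion Holdings Ltd → Cobalt Industries Corp. (R3): 82% × 42% × 72% = 24.7968% of Crosswind Group plc.
Chain via Fairlane Manufacturing Inc. → Harbor Logistics SA (R3): 88% × 88% × 15% = 11.616% of Crosswind Group plc.
Direct interest in Crosswind Group plc: 10%.
Aggregating (R1): 24.7968% + 11.616% + 10% = 46.4128%.

46.4128%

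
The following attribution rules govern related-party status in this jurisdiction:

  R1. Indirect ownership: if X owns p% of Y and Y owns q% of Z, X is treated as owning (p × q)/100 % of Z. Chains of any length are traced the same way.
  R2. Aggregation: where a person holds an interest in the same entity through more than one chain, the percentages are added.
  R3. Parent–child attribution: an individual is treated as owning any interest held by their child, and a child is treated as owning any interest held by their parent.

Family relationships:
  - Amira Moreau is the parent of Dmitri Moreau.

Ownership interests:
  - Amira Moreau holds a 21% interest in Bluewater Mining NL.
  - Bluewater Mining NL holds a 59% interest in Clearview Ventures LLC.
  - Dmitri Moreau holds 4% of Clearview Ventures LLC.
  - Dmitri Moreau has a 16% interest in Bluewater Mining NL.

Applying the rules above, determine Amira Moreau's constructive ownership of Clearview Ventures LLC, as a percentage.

By parent–child attribution (R3), Amira Moreau is treated as also owning Dmitri Moreau's interest in Bluewater Mining NL, giving 21% + 16% = 37%.
By parent–child attribution (R3), Amira Moreau is treated as owning Dmitri Moreau's 4% interest in Clearview Ventures LLC.
Chain via Bluewater Mining NL (R1): 37% × 59% = 21.83% of Clearview Ventures LLC.
Direct interest in Clearview Ventures LLC: 4%.
Aggregating (R2): 21.83% + 4% = 25.83%.

25.83%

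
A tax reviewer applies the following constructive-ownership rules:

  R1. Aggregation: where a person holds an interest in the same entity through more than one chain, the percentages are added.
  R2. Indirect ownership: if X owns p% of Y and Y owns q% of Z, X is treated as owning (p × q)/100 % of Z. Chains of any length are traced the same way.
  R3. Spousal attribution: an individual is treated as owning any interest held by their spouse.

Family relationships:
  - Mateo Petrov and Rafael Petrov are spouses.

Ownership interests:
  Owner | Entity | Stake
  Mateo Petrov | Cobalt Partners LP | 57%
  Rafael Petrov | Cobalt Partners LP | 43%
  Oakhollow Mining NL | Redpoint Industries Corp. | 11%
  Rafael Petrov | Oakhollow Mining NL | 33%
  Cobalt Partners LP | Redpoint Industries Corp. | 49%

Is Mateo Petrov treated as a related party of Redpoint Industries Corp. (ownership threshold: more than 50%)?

By spousal attribution (R3), Mateo Petrov is treated as also owning Rafael Petrov's interest in Cobalt Partners LP, giving 57% + 43% = 100%.
By spousal attribution (R3), Mateo Petrov is treated as owning Rafael Petrov's 33% interest in Oakhollow Mining NL.
Chain via Cobalt Partners LP (R2): 100% × 49% = 49% of Redpoint Industries Corp.
Chain via Oakhollow Mining NL (R2): 33% × 11% = 3.63% of Redpoint Industries Corp.
Aggregating (R1): 49% + 3.63% = 52.63%.
52.63% exceeds the 50% threshold, so Mateo is a related party to Redpoint Industries Corp.

Yes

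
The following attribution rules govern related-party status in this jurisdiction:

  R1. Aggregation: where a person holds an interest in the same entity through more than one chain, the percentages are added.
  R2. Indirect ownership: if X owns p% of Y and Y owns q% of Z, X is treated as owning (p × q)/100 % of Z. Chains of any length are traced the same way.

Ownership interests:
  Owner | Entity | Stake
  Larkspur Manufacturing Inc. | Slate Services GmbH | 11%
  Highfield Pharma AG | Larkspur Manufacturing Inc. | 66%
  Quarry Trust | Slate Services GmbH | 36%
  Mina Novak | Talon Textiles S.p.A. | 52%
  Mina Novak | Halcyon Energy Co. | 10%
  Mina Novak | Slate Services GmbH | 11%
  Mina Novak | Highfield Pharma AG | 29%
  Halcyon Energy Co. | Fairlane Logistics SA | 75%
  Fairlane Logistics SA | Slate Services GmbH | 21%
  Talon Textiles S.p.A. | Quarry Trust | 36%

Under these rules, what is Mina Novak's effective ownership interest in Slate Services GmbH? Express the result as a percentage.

21.4196%

Chain via Talon Textiles S.p.A. → Quarry Trust (R2): 52% × 36% × 36% = 6.7392% of Slate Services GmbH.
Chain via Halcyon Energy Co. → Fairlane Logistics SA (R2): 10% × 75% × 21% = 1.575% of Slate Services GmbH.
Chain via Highfield Pharma AG → Larkspur Manufacturing Inc. (R2): 29% × 66% × 11% = 2.1054% of Slate Services GmbH.
Direct interest in Slate Services GmbH: 11%.
Aggregating (R1): 6.7392% + 1.575% + 2.1054% + 11% = 21.4196%.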